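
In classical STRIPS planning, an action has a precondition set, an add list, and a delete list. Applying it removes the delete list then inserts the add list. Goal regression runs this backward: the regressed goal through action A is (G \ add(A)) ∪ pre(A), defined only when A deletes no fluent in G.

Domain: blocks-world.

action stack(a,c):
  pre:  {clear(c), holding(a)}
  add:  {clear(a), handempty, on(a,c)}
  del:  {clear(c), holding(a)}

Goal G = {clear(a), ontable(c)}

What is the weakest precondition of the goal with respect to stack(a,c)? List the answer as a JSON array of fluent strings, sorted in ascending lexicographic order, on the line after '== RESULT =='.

Compute (G \ add) ∪ pre:
  G ∩ del = {}  (empty — regression defined)
  G \ add = {clear(a), ontable(c)} \ {clear(a), handempty, on(a,c)} = {ontable(c)}
  ∪ pre   = {ontable(c)} ∪ {clear(c), holding(a)}
          = {clear(c), holding(a), ontable(c)}

== RESULT ==
["clear(c)", "holding(a)", "ontable(c)"]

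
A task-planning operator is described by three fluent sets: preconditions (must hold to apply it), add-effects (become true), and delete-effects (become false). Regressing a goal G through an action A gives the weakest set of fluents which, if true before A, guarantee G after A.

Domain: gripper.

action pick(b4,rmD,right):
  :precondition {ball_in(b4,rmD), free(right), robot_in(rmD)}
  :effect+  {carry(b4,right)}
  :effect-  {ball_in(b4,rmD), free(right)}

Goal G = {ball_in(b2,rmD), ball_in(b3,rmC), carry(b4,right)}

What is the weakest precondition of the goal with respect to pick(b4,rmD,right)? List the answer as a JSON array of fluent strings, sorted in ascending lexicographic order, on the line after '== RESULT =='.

Regress:
  G ∩ del = {}  (empty — regression defined)
  G \ add = {ball_in(b2,rmD), ball_in(b3,rmC), carry(b4,right)} \ {carry(b4,right)} = {ball_in(b2,rmD), ball_in(b3,rmC)}
  ∪ pre   = {ball_in(b2,rmD), ball_in(b3,rmC)} ∪ {ball_in(b4,rmD), free(right), robot_in(rmD)}
          = {ball_in(b2,rmD), ball_in(b3,rmC), ball_in(b4,rmD), free(right), robot_in(rmD)}

== RESULT ==
["ball_in(b2,rmD)", "ball_in(b3,rmC)", "ball_in(b4,rmD)", "free(right)", "robot_in(rmD)"]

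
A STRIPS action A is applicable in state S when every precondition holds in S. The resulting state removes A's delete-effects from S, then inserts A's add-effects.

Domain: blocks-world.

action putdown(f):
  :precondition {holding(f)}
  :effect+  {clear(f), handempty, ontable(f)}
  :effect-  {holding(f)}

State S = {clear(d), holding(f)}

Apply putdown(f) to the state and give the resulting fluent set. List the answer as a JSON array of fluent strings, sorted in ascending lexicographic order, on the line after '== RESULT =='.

Progress:
  pre ⊆ S: {holding(f)} ⊆ S  — applicable
  S \ del = {clear(d)}
  ∪ add   = {clear(d), clear(f), handempty, ontable(f)}

== RESULT ==
["clear(d)", "clear(f)", "handempty", "ontable(f)"]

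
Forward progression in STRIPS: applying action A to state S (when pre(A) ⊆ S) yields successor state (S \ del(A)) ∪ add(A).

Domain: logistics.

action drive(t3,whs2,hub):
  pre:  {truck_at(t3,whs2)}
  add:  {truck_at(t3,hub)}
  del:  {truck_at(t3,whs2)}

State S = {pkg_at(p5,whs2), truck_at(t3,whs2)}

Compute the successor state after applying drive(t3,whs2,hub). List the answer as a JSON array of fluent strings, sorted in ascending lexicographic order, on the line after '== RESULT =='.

Compute (S \ del) ∪ add:
  pre ⊆ S: {truck_at(t3,whs2)} ⊆ S  — applicable
  S \ del = {pkg_at(p5,whs2)}
  ∪ add   = {pkg_at(p5,whs2), truck_at(t3,hub)}

== RESULT ==
["pkg_at(p5,whs2)", "truck_at(t3,hub)"]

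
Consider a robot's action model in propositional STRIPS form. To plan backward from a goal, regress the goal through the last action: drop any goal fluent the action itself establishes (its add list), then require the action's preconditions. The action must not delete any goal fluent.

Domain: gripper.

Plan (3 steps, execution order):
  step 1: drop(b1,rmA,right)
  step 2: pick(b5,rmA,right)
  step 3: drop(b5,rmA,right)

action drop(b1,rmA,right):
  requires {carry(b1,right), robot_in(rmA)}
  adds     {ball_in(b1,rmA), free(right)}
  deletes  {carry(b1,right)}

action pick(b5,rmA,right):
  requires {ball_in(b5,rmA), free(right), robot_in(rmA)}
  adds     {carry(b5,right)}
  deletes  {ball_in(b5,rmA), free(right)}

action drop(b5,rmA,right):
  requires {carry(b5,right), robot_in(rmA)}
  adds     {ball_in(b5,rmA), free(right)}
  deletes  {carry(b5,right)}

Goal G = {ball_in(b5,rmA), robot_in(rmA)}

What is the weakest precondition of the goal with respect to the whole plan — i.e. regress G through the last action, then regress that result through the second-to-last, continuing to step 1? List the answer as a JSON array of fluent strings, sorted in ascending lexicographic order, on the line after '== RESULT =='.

Work backward from the goal:
  through step 3 (drop(b5,rmA,right)): drop {ball_in(b5,rmA)}, keep {robot_in(rmA)}, require {carry(b5,right), robot_in(rmA)}
    → {carry(b5,right), robot_in(rmA)}
  through step 2 (pick(b5,rmA,right)): drop {carry(b5,right)}, keep {robot_in(rmA)}, require {ball_in(b5,rmA), free(right), robot_in(rmA)}
    → {ball_in(b5,rmA), free(right), robot_in(rmA)}
  through step 1 (drop(b1,rmA,right)): drop {free(right)}, keep {ball_in(b5,rmA), robot_in(rmA)}, require {carry(b1,right), robot_in(rmA)}
    → {ball_in(b5,rmA), carry(b1,right), robot_in(rmA)}

== RESULT ==
["ball_in(b5,rmA)", "carry(b1,right)", "robot_in(rmA)"]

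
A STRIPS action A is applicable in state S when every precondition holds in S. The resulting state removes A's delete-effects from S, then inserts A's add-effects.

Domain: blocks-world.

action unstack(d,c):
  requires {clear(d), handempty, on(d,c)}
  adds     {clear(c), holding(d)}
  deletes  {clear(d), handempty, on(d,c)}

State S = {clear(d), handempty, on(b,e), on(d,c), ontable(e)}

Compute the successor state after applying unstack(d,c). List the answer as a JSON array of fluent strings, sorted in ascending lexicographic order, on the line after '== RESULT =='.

Progress:
  pre ⊆ S: {clear(d), handempty, on(d,c)} ⊆ S  — applicable
  S \ del = {on(b,e), ontable(e)}
  ∪ add   = {clear(c), holding(d), on(b,e), ontable(e)}

== RESULT ==
["clear(c)", "holding(d)", "on(b,e)", "ontable(e)"]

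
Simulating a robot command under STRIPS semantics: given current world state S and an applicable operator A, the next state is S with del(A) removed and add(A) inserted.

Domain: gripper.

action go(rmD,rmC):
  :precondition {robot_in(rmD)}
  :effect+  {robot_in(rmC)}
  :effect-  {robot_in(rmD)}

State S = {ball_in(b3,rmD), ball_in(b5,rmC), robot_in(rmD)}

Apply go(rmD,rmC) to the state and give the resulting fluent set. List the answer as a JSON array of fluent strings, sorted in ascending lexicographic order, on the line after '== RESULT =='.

Progress:
  pre ⊆ S: {robot_in(rmD)} ⊆ S  — applicable
  S \ del = {ball_in(b3,rmD), ball_in(b5,rmC)}
  ∪ add   = {ball_in(b3,rmD), ball_in(b5,rmC), robot_in(rmC)}

== RESULT ==
["ball_in(b3,rmD)", "ball_in(b5,rmC)", "robot_in(rmC)"]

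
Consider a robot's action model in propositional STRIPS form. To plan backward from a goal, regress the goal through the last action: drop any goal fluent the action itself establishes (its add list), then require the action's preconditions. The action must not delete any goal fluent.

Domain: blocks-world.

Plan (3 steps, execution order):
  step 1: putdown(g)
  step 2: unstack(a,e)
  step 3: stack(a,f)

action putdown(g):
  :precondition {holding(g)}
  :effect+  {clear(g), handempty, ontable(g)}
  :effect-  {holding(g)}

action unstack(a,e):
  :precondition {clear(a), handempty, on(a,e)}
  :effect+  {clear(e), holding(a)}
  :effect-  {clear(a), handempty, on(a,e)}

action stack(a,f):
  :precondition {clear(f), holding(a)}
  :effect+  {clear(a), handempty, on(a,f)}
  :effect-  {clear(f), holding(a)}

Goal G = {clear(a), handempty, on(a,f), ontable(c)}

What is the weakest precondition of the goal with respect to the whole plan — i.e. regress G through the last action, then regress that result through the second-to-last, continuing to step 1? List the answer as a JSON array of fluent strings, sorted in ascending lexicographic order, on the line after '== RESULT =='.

Work backward from the goal:
  through step 3 (stack(a,f)): drop {clear(a), handempty, on(a,f)}, keep {ontable(c)}, require {clear(f), holding(a)}
    → {clear(f), holding(a), ontable(c)}
  through step 2 (unstack(a,e)): drop {holding(a)}, keep {clear(f), ontable(c)}, require {clear(a), handempty, on(a,e)}
    → {clear(a), clear(f), handempty, on(a,e), ontable(c)}
  through step 1 (putdown(g)): drop {handempty}, keep {clear(a), clear(f), on(a,e), ontable(c)}, require {holding(g)}
    → {clear(a), clear(f), holding(g), on(a,e), ontable(c)}

== RESULT ==
["clear(a)", "clear(f)", "holding(g)", "on(a,e)", "ontable(c)"]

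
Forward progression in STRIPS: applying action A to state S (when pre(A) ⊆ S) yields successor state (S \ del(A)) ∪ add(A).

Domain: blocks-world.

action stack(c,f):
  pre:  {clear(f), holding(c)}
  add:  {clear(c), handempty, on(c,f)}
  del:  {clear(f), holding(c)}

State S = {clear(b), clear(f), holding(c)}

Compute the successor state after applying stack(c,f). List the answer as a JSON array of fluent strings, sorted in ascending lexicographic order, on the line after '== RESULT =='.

Progress:
  pre ⊆ S: {clear(f), holding(c)} ⊆ S  — applicable
  S \ del = {clear(b)}
  ∪ add   = {clear(b), clear(c), handempty, on(c,f)}

== RESULT ==
["clear(b)", "clear(c)", "handempty", "on(c,f)"]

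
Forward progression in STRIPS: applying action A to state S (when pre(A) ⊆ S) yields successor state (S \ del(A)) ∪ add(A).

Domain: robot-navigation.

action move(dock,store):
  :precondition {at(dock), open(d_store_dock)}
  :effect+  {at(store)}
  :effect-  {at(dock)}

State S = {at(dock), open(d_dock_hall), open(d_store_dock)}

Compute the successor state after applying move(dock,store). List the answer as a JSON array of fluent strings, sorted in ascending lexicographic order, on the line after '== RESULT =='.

Compute (S \ del) ∪ add:
  pre ⊆ S: {at(dock), open(d_store_dock)} ⊆ S  — applicable
  S \ del = {open(d_dock_hall), open(d_store_dock)}
  ∪ add   = {at(store), open(d_dock_hall), open(d_store_dock)}

== RESULT ==
["at(store)", "open(d_dock_hall)", "open(d_store_dock)"]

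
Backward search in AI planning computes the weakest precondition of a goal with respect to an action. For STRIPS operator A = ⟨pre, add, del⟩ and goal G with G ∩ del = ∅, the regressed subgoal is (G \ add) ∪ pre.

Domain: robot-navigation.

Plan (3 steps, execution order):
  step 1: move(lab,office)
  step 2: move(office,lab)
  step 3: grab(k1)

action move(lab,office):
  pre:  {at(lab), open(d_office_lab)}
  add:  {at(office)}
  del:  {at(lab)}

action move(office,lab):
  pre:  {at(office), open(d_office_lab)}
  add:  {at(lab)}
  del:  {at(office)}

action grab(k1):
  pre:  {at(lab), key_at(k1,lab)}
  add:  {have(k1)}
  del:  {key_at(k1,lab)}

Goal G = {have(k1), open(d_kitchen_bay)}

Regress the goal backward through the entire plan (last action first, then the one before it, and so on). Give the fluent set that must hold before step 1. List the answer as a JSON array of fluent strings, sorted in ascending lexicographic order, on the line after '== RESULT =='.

Work backward from the goal:
  through step 3 (grab(k1)): drop {have(k1)}, keep {open(d_kitchen_bay)}, require {at(lab), key_at(k1,lab)}
    → {at(lab), key_at(k1,lab), open(d_kitchen_bay)}
  through step 2 (move(office,lab)): drop {at(lab)}, keep {key_at(k1,lab), open(d_kitchen_bay)}, require {at(office), open(d_office_lab)}
    → {at(office), key_at(k1,lab), open(d_kitchen_bay), open(d_office_lab)}
  through step 1 (move(lab,office)): drop {at(office)}, keep {key_at(k1,lab), open(d_kitchen_bay), open(d_office_lab)}, require {at(lab), open(d_office_lab)}
    → {at(lab), key_at(k1,lab), open(d_kitchen_bay), open(d_office_lab)}

== RESULT ==
["at(lab)", "key_at(k1,lab)", "open(d_kitchen_bay)", "open(d_office_lab)"]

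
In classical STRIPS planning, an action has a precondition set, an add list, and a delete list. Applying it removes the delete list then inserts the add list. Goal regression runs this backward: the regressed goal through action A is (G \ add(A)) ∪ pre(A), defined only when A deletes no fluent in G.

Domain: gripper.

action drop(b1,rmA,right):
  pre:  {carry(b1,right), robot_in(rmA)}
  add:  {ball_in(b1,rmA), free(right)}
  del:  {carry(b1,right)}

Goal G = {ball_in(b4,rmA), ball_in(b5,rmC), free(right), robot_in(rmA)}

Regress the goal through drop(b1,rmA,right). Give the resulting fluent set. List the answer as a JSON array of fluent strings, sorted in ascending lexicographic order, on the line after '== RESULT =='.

Regress:
  G ∩ del = {}  (empty — regression defined)
  G \ add = {ball_in(b4,rmA), ball_in(b5,rmC), free(right), robot_in(rmA)} \ {ball_in(b1,rmA), free(right)} = {ball_in(b4,rmA), ball_in(b5,rmC), robot_in(rmA)}
  ∪ pre   = {ball_in(b4,rmA), ball_in(b5,rmC), robot_in(rmA)} ∪ {carry(b1,right), robot_in(rmA)}
          = {ball_in(b4,rmA), ball_in(b5,rmC), carry(b1,right), robot_in(rmA)}

== RESULT ==
["ball_in(b4,rmA)", "ball_in(b5,rmC)", "carry(b1,right)", "robot_in(rmA)"]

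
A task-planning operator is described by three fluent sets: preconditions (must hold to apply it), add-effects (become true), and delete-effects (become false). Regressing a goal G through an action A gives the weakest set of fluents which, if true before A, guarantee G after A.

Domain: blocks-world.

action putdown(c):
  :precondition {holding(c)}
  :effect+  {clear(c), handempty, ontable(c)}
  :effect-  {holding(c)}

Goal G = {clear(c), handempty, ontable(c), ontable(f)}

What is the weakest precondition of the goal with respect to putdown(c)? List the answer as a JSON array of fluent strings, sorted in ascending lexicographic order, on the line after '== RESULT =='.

Regress:
  G ∩ del = {}  (empty — regression defined)
  G \ add = {clear(c), handempty, ontable(c), ontable(f)} \ {clear(c), handempty, ontable(c)} = {ontable(f)}
  ∪ pre   = {ontable(f)} ∪ {holding(c)}
          = {holding(c), ontable(f)}

== RESULT ==
["holding(c)", "ontable(f)"]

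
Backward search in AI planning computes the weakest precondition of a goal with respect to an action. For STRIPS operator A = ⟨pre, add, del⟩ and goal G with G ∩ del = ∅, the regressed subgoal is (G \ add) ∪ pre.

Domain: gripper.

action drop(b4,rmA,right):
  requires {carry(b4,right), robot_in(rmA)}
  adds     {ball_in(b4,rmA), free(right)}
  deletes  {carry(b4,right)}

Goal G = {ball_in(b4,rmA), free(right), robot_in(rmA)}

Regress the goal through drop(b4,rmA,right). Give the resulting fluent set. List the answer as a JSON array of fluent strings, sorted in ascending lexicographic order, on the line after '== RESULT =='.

Regress:
  G ∩ del = {}  (empty — regression defined)
  G \ add = {ball_in(b4,rmA), free(right), robot_in(rmA)} \ {ball_in(b4,rmA), free(right)} = {robot_in(rmA)}
  ∪ pre   = {robot_in(rmA)} ∪ {carry(b4,right), robot_in(rmA)}
          = {carry(b4,right), robot_in(rmA)}

== RESULT ==
["carry(b4,right)", "robot_in(rmA)"]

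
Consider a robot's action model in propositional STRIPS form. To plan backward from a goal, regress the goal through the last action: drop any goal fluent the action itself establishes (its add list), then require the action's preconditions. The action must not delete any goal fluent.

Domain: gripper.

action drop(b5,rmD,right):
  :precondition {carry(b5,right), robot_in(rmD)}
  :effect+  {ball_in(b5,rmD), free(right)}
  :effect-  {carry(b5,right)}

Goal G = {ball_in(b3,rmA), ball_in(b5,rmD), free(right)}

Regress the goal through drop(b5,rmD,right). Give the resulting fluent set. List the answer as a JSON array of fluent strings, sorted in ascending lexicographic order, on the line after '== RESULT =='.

Regress:
  G ∩ del = {}  (empty — regression defined)
  G \ add = {ball_in(b3,rmA), ball_in(b5,rmD), free(right)} \ {ball_in(b5,rmD), free(right)} = {ball_in(b3,rmA)}
  ∪ pre   = {ball_in(b3,rmA)} ∪ {carry(b5,right), robot_in(rmD)}
          = {ball_in(b3,rmA), carry(b5,right), robot_in(rmD)}

== RESULT ==
["ball_in(b3,rmA)", "carry(b5,right)", "robot_in(rmD)"]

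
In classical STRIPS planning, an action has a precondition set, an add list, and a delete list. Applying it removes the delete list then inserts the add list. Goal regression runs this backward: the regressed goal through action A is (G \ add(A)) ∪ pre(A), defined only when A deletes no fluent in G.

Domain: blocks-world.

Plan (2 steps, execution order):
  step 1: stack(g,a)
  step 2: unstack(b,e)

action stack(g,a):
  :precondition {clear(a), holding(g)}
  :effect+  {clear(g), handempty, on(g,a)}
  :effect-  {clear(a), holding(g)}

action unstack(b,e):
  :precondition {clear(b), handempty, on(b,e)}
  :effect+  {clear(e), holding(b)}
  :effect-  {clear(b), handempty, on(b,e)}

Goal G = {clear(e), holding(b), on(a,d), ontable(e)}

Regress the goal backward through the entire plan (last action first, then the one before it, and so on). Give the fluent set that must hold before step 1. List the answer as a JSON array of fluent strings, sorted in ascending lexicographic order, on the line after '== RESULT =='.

Regress step by step:
  through step 2 (unstack(b,e)): drop {clear(e), holding(b)}, keep {on(a,d), ontable(e)}, require {clear(b), handempty, on(b,e)}
    → {clear(b), handempty, on(a,d), on(b,e), ontable(e)}
  through step 1 (stack(g,a)): drop {handempty}, keep {clear(b), on(a,d), on(b,e), ontable(e)}, require {clear(a), holding(g)}
    → {clear(a), clear(b), holding(g), on(a,d), on(b,e), ontable(e)}

== RESULT ==
["clear(a)", "clear(b)", "holding(g)", "on(a,d)", "on(b,e)", "ontable(e)"]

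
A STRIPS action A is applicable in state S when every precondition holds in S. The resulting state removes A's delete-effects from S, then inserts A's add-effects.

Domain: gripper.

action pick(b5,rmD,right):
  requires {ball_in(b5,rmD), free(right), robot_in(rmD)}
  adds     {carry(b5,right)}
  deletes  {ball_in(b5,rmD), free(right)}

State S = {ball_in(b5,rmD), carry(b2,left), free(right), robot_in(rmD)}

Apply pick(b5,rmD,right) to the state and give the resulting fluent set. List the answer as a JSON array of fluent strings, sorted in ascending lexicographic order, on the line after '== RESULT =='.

Compute (S \ del) ∪ add:
  pre ⊆ S: {ball_in(b5,rmD), free(right), robot_in(rmD)} ⊆ S  — applicable
  S \ del = {carry(b2,left), robot_in(rmD)}
  ∪ add   = {carry(b2,left), carry(b5,right), robot_in(rmD)}

== RESULT ==
["carry(b2,left)", "carry(b5,right)", "robot_in(rmD)"]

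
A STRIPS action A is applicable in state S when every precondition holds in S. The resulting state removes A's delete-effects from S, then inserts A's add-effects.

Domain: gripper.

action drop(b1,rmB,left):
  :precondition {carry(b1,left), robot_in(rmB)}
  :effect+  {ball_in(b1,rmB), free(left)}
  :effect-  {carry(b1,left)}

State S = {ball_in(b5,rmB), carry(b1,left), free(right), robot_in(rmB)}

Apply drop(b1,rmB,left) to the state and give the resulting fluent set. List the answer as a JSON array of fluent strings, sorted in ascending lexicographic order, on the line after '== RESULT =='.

Progress:
  pre ⊆ S: {carry(b1,left), robot_in(rmB)} ⊆ S  — applicable
  S \ del = {ball_in(b5,rmB), free(right), robot_in(rmB)}
  ∪ add   = {ball_in(b1,rmB), ball_in(b5,rmB), free(left), free(right), robot_in(rmB)}

== RESULT ==
["ball_in(b1,rmB)", "ball_in(b5,rmB)", "free(left)", "free(right)", "robot_in(rmB)"]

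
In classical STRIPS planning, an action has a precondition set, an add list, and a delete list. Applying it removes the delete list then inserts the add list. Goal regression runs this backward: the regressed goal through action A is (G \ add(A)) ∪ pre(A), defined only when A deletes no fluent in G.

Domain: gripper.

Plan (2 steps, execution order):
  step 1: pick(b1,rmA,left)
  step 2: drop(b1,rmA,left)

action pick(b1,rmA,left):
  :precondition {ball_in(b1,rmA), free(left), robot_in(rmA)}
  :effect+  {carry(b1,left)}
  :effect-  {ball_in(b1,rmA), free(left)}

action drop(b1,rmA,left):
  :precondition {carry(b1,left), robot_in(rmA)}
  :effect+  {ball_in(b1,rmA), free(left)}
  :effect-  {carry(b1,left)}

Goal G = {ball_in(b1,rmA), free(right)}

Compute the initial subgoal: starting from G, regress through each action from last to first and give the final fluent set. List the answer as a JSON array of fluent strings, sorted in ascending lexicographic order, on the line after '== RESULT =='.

Regress step by step:
  through step 2 (drop(b1,rmA,left)): drop {ball_in(b1,rmA)}, keep {free(right)}, require {carry(b1,left), robot_in(rmA)}
    → {carry(b1,left), free(right), robot_in(rmA)}
  through step 1 (pick(b1,rmA,left)): drop {carry(b1,left)}, keep {free(right), robot_in(rmA)}, require {ball_in(b1,rmA), free(left), robot_in(rmA)}
    → {ball_in(b1,rmA), free(left), free(right), robot_in(rmA)}

== RESULT ==
["ball_in(b1,rmA)", "free(left)", "free(right)", "robot_in(rmA)"]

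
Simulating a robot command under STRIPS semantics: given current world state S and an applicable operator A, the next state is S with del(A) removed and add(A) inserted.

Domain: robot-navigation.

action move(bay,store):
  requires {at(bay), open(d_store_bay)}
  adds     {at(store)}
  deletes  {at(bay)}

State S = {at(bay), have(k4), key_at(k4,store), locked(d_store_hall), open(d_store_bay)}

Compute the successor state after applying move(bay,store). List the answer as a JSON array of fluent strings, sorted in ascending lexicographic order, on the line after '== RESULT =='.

Progress:
  pre ⊆ S: {at(bay), open(d_store_bay)} ⊆ S  — applicable
  S \ del = {have(k4), key_at(k4,store), locked(d_store_hall), open(d_store_bay)}
  ∪ add   = {at(store), have(k4), key_at(k4,store), locked(d_store_hall), open(d_store_bay)}

== RESULT ==
["at(store)", "have(k4)", "key_at(k4,store)", "locked(d_store_hall)", "open(d_store_bay)"]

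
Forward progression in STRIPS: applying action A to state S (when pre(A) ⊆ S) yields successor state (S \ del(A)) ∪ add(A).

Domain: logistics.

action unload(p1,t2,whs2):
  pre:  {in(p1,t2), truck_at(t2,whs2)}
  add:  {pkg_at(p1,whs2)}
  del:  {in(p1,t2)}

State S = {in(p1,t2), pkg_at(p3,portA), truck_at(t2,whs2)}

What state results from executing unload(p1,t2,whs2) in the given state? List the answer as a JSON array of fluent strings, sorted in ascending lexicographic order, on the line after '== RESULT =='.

Compute (S \ del) ∪ add:
  pre ⊆ S: {in(p1,t2), truck_at(t2,whs2)} ⊆ S  — applicable
  S \ del = {pkg_at(p3,portA), truck_at(t2,whs2)}
  ∪ add   = {pkg_at(p1,whs2), pkg_at(p3,portA), truck_at(t2,whs2)}

== RESULT ==
["pkg_at(p1,whs2)", "pkg_at(p3,portA)", "truck_at(t2,whs2)"]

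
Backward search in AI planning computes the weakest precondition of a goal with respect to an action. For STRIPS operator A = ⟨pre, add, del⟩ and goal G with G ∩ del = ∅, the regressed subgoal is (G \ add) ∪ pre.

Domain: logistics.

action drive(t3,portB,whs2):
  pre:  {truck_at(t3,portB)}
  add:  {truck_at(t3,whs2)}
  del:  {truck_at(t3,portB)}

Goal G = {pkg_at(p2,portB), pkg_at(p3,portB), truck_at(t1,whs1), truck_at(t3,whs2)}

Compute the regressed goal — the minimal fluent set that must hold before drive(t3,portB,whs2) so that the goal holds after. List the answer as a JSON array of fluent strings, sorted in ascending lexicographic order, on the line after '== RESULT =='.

Compute (G \ add) ∪ pre:
  G ∩ del = {}  (empty — regression defined)
  G \ add = {pkg_at(p2,portB), pkg_at(p3,portB), truck_at(t1,whs1), truck_at(t3,whs2)} \ {truck_at(t3,whs2)} = {pkg_at(p2,portB), pkg_at(p3,portB), truck_at(t1,whs1)}
  ∪ pre   = {pkg_at(p2,portB), pkg_at(p3,portB), truck_at(t1,whs1)} ∪ {truck_at(t3,portB)}
          = {pkg_at(p2,portB), pkg_at(p3,portB), truck_at(t1,whs1), truck_at(t3,portB)}

== RESULT ==
["pkg_at(p2,portB)", "pkg_at(p3,portB)", "truck_at(t1,whs1)", "truck_at(t3,portB)"]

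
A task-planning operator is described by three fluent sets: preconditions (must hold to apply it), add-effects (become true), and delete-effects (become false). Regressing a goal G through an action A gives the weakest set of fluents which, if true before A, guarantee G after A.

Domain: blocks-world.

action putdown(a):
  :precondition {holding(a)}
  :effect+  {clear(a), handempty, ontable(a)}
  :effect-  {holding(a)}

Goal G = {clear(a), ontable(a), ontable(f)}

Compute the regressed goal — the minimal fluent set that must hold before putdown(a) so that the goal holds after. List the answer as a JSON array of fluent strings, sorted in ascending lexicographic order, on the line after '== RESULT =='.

Regress:
  G ∩ del = {}  (empty — regression defined)
  G \ add = {clear(a), ontable(a), ontable(f)} \ {clear(a), handempty, ontable(a)} = {ontable(f)}
  ∪ pre   = {ontable(f)} ∪ {holding(a)}
          = {holding(a), ontable(f)}

== RESULT ==
["holding(a)", "ontable(f)"]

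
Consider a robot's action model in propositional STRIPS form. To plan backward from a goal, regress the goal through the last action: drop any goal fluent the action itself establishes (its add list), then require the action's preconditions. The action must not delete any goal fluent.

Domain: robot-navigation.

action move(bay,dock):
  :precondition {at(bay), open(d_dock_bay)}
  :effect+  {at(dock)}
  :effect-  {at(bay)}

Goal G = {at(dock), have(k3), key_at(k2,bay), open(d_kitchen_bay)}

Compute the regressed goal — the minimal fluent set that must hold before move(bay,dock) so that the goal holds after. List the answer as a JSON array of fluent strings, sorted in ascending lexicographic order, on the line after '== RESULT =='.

Regress:
  G ∩ del = {}  (empty — regression defined)
  G \ add = {at(dock), have(k3), key_at(k2,bay), open(d_kitchen_bay)} \ {at(dock)} = {have(k3), key_at(k2,bay), open(d_kitchen_bay)}
  ∪ pre   = {have(k3), key_at(k2,bay), open(d_kitchen_bay)} ∪ {at(bay), open(d_dock_bay)}
          = {at(bay), have(k3), key_at(k2,bay), open(d_dock_bay), open(d_kitchen_bay)}

== RESULT ==
["at(bay)", "have(k3)", "key_at(k2,bay)", "open(d_dock_bay)", "open(d_kitchen_bay)"]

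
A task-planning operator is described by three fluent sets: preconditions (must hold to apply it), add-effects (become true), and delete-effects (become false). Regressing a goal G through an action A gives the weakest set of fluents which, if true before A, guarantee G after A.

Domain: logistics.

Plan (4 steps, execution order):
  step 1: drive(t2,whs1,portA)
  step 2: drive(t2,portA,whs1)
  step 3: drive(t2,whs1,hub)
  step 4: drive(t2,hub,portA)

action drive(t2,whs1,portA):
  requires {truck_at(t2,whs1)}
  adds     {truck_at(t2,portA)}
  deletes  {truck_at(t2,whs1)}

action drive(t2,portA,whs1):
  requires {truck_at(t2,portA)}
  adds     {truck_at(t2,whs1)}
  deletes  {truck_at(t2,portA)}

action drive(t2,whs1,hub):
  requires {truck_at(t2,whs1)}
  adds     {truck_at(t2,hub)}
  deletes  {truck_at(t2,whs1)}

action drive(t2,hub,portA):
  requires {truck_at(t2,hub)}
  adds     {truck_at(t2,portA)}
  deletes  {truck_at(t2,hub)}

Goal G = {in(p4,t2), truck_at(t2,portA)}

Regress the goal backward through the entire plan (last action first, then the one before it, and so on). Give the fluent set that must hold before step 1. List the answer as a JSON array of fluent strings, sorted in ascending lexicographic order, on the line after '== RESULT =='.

Work backward from the goal:
  through step 4 (drive(t2,hub,portA)): drop {truck_at(t2,portA)}, keep {in(p4,t2)}, require {truck_at(t2,hub)}
    → {in(p4,t2), truck_at(t2,hub)}
  through step 3 (drive(t2,whs1,hub)): drop {truck_at(t2,hub)}, keep {in(p4,t2)}, require {truck_at(t2,whs1)}
    → {in(p4,t2), truck_at(t2,whs1)}
  through step 2 (drive(t2,portA,whs1)): drop {truck_at(t2,whs1)}, keep {in(p4,t2)}, require {truck_at(t2,portA)}
    → {in(p4,t2), truck_at(t2,portA)}
  through step 1 (drive(t2,whs1,portA)): drop {truck_at(t2,portA)}, keep {in(p4,t2)}, require {truck_at(t2,whs1)}
    → {in(p4,t2), truck_at(t2,whs1)}

== RESULT ==
["in(p4,t2)", "truck_at(t2,whs1)"]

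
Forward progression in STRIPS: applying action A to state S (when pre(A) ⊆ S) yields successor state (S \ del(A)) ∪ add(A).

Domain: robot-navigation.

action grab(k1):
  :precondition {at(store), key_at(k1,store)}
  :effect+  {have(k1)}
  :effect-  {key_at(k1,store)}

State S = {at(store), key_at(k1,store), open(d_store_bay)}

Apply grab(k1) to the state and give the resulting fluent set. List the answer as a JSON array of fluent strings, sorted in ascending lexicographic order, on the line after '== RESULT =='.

Progress:
  pre ⊆ S: {at(store), key_at(k1,store)} ⊆ S  — applicable
  S \ del = {at(store), open(d_store_bay)}
  ∪ add   = {at(store), have(k1), open(d_store_bay)}

== RESULT ==
["at(store)", "have(k1)", "open(d_store_bay)"]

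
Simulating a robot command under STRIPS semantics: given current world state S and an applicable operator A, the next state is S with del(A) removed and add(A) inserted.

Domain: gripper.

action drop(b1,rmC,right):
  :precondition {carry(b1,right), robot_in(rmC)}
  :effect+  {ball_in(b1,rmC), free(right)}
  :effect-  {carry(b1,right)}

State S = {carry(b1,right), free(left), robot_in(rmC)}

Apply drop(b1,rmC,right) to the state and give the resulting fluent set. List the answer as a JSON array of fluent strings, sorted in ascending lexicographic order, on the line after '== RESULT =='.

Progress:
  pre ⊆ S: {carry(b1,right), robot_in(rmC)} ⊆ S  — applicable
  S \ del = {free(left), robot_in(rmC)}
  ∪ add   = {ball_in(b1,rmC), free(left), free(right), robot_in(rmC)}

== RESULT ==
["ball_in(b1,rmC)", "free(left)", "free(right)", "robot_in(rmC)"]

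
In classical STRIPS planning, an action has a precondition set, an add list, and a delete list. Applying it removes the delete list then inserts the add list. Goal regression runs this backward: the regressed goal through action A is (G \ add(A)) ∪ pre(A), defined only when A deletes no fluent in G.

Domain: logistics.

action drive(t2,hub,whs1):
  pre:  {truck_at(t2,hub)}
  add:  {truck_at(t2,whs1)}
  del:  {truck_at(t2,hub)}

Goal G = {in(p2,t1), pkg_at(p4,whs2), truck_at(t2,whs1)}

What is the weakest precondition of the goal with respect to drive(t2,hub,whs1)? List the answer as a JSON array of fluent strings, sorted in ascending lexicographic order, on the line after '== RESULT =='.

Regress:
  G ∩ del = {}  (empty — regression defined)
  G \ add = {in(p2,t1), pkg_at(p4,whs2), truck_at(t2,whs1)} \ {truck_at(t2,whs1)} = {in(p2,t1), pkg_at(p4,whs2)}
  ∪ pre   = {in(p2,t1), pkg_at(p4,whs2)} ∪ {truck_at(t2,hub)}
          = {in(p2,t1), pkg_at(p4,whs2), truck_at(t2,hub)}

== RESULT ==
["in(p2,t1)", "pkg_at(p4,whs2)", "truck_at(t2,hub)"]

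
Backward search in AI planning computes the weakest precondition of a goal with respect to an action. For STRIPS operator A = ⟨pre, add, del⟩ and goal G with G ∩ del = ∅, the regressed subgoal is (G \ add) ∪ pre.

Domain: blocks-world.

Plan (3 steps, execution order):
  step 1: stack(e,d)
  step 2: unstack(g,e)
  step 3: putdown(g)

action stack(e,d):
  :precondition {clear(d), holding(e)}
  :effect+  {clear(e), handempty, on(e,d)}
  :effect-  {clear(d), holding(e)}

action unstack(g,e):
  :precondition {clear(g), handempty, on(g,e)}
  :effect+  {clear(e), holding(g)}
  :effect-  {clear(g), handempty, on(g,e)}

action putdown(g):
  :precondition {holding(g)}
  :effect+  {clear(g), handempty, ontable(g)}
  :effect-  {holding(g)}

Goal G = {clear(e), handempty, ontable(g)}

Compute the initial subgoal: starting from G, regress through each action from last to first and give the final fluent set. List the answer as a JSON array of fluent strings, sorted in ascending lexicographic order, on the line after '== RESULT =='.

Regress step by step:
  through step 3 (putdown(g)): drop {handempty, ontable(g)}, keep {clear(e)}, require {holding(g)}
    → {clear(e), holding(g)}
  through step 2 (unstack(g,e)): drop {clear(e), holding(g)}, keep {}, require {clear(g), handempty, on(g,e)}
    → {clear(g), handempty, on(g,e)}
  through step 1 (stack(e,d)): drop {handempty}, keep {clear(g), on(g,e)}, require {clear(d), holding(e)}
    → {clear(d), clear(g), holding(e), on(g,e)}

== RESULT ==
["clear(d)", "clear(g)", "holding(e)", "on(g,e)"]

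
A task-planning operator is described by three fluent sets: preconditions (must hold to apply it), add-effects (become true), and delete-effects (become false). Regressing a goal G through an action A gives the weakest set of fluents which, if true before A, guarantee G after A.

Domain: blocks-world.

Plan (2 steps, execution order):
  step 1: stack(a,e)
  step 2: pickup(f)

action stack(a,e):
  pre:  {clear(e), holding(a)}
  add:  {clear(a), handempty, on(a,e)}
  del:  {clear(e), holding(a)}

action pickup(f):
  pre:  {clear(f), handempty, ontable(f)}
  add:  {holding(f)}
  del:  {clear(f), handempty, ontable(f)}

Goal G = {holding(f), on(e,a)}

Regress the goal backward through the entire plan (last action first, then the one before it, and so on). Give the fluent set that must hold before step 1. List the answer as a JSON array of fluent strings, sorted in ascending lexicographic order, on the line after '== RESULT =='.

Work backward from the goal:
  through step 2 (pickup(f)): drop {holding(f)}, keep {on(e,a)}, require {clear(f), handempty, ontable(f)}
    → {clear(f), handempty, on(e,a), ontable(f)}
  through step 1 (stack(a,e)): drop {handempty}, keep {clear(f), on(e,a), ontable(f)}, require {clear(e), holding(a)}
    → {clear(e), clear(f), holding(a), on(e,a), ontable(f)}

== RESULT ==
["clear(e)", "clear(f)", "holding(a)", "on(e,a)", "ontable(f)"]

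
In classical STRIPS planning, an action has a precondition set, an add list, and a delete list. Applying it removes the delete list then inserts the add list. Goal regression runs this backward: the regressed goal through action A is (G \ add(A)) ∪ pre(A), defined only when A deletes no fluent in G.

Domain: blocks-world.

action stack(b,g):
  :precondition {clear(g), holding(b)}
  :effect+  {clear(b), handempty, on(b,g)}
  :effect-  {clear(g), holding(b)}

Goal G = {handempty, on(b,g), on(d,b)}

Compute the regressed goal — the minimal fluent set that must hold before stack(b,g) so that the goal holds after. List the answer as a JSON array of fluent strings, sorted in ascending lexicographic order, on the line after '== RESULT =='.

Regress:
  G ∩ del = {}  (empty — regression defined)
  G \ add = {handempty, on(b,g), on(d,b)} \ {clear(b), handempty, on(b,g)} = {on(d,b)}
  ∪ pre   = {on(d,b)} ∪ {clear(g), holding(b)}
          = {clear(g), holding(b), on(d,b)}

== RESULT ==
["clear(g)", "holding(b)", "on(d,b)"]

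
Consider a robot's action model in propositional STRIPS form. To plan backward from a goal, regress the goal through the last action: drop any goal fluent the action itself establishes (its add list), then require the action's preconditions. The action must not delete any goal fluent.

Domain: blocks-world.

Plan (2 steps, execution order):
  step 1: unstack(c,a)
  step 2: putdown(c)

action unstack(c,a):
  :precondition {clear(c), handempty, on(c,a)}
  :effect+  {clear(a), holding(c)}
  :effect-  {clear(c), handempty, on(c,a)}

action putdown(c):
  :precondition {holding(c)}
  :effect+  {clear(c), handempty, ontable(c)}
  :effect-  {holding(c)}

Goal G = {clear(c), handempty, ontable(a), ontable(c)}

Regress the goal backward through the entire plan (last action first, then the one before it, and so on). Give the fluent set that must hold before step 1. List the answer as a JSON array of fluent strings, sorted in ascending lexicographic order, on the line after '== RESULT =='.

Work backward from the goal:
  through step 2 (putdown(c)): drop {clear(c), handempty, ontable(c)}, keep {ontable(a)}, require {holding(c)}
    → {holding(c), ontable(a)}
  through step 1 (unstack(c,a)): drop {holding(c)}, keep {ontable(a)}, require {clear(c), handempty, on(c,a)}
    → {clear(c), handempty, on(c,a), ontable(a)}

== RESULT ==
["clear(c)", "handempty", "on(c,a)", "ontable(a)"]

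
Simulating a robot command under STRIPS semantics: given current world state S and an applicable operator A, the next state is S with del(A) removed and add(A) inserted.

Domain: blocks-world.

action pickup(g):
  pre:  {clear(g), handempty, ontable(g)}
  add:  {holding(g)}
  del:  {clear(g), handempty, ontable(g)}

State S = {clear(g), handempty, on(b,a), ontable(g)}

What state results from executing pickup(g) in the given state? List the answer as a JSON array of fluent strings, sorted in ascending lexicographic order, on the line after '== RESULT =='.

Progress:
  pre ⊆ S: {clear(g), handempty, ontable(g)} ⊆ S  — applicable
  S \ del = {on(b,a)}
  ∪ add   = {holding(g), on(b,a)}

== RESULT ==
["holding(g)", "on(b,a)"]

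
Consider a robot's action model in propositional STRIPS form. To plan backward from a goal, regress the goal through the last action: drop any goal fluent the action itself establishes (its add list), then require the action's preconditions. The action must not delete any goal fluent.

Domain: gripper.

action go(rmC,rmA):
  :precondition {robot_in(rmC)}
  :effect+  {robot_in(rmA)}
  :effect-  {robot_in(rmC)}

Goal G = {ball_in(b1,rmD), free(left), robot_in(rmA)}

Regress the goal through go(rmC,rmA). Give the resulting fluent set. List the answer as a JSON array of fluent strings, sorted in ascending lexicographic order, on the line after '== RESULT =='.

Compute (G \ add) ∪ pre:
  G ∩ del = {}  (empty — regression defined)
  G \ add = {ball_in(b1,rmD), free(left), robot_in(rmA)} \ {robot_in(rmA)} = {ball_in(b1,rmD), free(left)}
  ∪ pre   = {ball_in(b1,rmD), free(left)} ∪ {robot_in(rmC)}
          = {ball_in(b1,rmD), free(left), robot_in(rmC)}

== RESULT ==
["ball_in(b1,rmD)", "free(left)", "robot_in(rmC)"]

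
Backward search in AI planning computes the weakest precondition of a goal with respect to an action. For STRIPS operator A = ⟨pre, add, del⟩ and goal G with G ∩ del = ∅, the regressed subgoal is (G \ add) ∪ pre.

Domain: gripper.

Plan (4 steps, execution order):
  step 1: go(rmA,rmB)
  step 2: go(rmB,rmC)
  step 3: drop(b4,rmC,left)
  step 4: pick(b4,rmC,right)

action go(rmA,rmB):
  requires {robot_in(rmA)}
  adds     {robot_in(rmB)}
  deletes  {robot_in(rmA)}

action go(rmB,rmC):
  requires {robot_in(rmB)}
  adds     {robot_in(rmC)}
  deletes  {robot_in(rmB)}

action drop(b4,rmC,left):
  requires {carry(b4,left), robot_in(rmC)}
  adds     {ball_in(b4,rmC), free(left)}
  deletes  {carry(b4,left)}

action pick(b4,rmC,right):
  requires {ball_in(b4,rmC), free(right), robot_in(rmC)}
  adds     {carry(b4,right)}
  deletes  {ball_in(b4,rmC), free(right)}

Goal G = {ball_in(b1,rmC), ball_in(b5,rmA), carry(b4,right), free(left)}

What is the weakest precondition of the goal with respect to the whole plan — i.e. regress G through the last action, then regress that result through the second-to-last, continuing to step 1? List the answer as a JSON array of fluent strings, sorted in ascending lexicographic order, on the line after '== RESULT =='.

Work backward from the goal:
  through step 4 (pick(b4,rmC,right)): drop {carry(b4,right)}, keep {ball_in(b1,rmC), ball_in(b5,rmA), free(left)}, require {ball_in(b4,rmC), free(right), robot_in(rmC)}
    → {ball_in(b1,rmC), ball_in(b4,rmC), ball_in(b5,rmA), free(left), free(right), robot_in(rmC)}
  through step 3 (drop(b4,rmC,left)): drop {ball_in(b4,rmC), free(left)}, keep {ball_in(b1,rmC), ball_in(b5,rmA), free(right), robot_in(rmC)}, require {carry(b4,left), robot_in(rmC)}
    → {ball_in(b1,rmC), ball_in(b5,rmA), carry(b4,left), free(right), robot_in(rmC)}
  through step 2 (go(rmB,rmC)): drop {robot_in(rmC)}, keep {ball_in(b1,rmC), ball_in(b5,rmA), carry(b4,left), free(right)}, require {robot_in(rmB)}
    → {ball_in(b1,rmC), ball_in(b5,rmA), carry(b4,left), free(right), robot_in(rmB)}
  through step 1 (go(rmA,rmB)): drop {robot_in(rmB)}, keep {ball_in(b1,rmC), ball_in(b5,rmA), carry(b4,left), free(right)}, require {robot_in(rmA)}
    → {ball_in(b1,rmC), ball_in(b5,rmA), carry(b4,left), free(right), robot_in(rmA)}

== RESULT ==
["ball_in(b1,rmC)", "ball_in(b5,rmA)", "carry(b4,left)", "free(right)", "robot_in(rmA)"]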